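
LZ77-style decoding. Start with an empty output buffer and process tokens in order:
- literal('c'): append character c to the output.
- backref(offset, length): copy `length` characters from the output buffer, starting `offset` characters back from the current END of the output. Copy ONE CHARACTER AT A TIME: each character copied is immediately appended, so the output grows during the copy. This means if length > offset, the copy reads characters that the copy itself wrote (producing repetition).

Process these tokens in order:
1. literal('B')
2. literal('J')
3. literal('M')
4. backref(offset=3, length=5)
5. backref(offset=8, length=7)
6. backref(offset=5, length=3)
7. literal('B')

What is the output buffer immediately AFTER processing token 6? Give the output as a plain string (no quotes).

Answer: BJMBJMBJBJMBJMBMBJ

Derivation:
Token 1: literal('B'). Output: "B"
Token 2: literal('J'). Output: "BJ"
Token 3: literal('M'). Output: "BJM"
Token 4: backref(off=3, len=5) (overlapping!). Copied 'BJMBJ' from pos 0. Output: "BJMBJMBJ"
Token 5: backref(off=8, len=7). Copied 'BJMBJMB' from pos 0. Output: "BJMBJMBJBJMBJMB"
Token 6: backref(off=5, len=3). Copied 'MBJ' from pos 10. Output: "BJMBJMBJBJMBJMBMBJ"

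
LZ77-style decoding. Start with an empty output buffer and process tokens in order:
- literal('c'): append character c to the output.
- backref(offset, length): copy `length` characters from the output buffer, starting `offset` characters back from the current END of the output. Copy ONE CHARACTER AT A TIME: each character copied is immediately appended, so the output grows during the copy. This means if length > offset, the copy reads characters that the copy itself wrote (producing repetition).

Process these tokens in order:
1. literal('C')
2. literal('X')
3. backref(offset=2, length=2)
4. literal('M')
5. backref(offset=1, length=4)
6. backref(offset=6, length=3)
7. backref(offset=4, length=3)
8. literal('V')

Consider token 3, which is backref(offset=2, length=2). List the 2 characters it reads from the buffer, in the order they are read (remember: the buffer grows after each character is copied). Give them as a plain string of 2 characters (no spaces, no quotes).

Answer: CX

Derivation:
Token 1: literal('C'). Output: "C"
Token 2: literal('X'). Output: "CX"
Token 3: backref(off=2, len=2). Buffer before: "CX" (len 2)
  byte 1: read out[0]='C', append. Buffer now: "CXC"
  byte 2: read out[1]='X', append. Buffer now: "CXCX"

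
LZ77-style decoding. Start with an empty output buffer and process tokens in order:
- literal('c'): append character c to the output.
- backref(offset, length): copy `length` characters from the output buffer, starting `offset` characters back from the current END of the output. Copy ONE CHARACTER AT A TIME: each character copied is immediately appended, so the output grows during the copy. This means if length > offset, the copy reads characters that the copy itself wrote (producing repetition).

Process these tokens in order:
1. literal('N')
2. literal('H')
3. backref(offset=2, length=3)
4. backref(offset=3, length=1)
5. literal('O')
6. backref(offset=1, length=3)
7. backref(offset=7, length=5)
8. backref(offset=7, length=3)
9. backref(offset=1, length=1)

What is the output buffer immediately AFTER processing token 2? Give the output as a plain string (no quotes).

Token 1: literal('N'). Output: "N"
Token 2: literal('H'). Output: "NH"

Answer: NH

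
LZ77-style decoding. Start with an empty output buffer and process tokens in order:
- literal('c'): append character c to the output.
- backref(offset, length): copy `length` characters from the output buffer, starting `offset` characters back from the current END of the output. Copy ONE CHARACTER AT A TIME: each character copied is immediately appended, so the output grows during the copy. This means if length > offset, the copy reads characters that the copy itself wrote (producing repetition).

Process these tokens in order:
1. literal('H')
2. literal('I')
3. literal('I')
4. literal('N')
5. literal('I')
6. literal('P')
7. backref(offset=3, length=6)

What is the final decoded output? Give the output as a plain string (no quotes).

Token 1: literal('H'). Output: "H"
Token 2: literal('I'). Output: "HI"
Token 3: literal('I'). Output: "HII"
Token 4: literal('N'). Output: "HIIN"
Token 5: literal('I'). Output: "HIINI"
Token 6: literal('P'). Output: "HIINIP"
Token 7: backref(off=3, len=6) (overlapping!). Copied 'NIPNIP' from pos 3. Output: "HIINIPNIPNIP"

Answer: HIINIPNIPNIP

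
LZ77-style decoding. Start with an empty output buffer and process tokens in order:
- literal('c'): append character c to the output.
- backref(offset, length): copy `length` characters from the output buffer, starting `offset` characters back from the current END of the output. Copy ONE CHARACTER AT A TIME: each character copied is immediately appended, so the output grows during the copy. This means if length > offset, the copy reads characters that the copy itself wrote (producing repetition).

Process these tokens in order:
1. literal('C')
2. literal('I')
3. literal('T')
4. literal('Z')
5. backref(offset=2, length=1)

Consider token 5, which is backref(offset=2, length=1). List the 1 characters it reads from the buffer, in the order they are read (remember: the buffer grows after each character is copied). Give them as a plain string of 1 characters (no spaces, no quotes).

Token 1: literal('C'). Output: "C"
Token 2: literal('I'). Output: "CI"
Token 3: literal('T'). Output: "CIT"
Token 4: literal('Z'). Output: "CITZ"
Token 5: backref(off=2, len=1). Buffer before: "CITZ" (len 4)
  byte 1: read out[2]='T', append. Buffer now: "CITZT"

Answer: T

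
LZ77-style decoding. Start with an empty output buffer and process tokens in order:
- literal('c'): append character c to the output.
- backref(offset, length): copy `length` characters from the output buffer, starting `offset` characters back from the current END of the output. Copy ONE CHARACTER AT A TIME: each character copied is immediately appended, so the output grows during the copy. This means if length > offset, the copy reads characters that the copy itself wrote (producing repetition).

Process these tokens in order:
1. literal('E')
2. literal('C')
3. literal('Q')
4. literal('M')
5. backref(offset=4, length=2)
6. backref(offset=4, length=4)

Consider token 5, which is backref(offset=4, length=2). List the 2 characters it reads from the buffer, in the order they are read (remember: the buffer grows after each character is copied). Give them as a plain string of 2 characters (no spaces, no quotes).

Answer: EC

Derivation:
Token 1: literal('E'). Output: "E"
Token 2: literal('C'). Output: "EC"
Token 3: literal('Q'). Output: "ECQ"
Token 4: literal('M'). Output: "ECQM"
Token 5: backref(off=4, len=2). Buffer before: "ECQM" (len 4)
  byte 1: read out[0]='E', append. Buffer now: "ECQME"
  byte 2: read out[1]='C', append. Buffer now: "ECQMEC"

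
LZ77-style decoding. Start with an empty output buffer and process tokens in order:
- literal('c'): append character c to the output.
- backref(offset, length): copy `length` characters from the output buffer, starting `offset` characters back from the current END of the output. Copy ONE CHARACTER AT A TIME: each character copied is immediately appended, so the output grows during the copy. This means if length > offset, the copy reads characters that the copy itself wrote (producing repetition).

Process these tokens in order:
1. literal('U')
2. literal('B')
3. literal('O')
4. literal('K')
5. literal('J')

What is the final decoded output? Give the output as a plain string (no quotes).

Answer: UBOKJ

Derivation:
Token 1: literal('U'). Output: "U"
Token 2: literal('B'). Output: "UB"
Token 3: literal('O'). Output: "UBO"
Token 4: literal('K'). Output: "UBOK"
Token 5: literal('J'). Output: "UBOKJ"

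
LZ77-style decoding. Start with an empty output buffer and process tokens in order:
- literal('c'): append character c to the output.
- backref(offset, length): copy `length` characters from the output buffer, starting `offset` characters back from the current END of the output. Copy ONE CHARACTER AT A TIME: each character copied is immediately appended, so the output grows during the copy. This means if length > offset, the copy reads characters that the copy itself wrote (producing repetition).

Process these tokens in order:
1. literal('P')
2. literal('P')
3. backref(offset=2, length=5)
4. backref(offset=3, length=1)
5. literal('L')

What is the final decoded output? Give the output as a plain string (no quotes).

Answer: PPPPPPPPL

Derivation:
Token 1: literal('P'). Output: "P"
Token 2: literal('P'). Output: "PP"
Token 3: backref(off=2, len=5) (overlapping!). Copied 'PPPPP' from pos 0. Output: "PPPPPPP"
Token 4: backref(off=3, len=1). Copied 'P' from pos 4. Output: "PPPPPPPP"
Token 5: literal('L'). Output: "PPPPPPPPL"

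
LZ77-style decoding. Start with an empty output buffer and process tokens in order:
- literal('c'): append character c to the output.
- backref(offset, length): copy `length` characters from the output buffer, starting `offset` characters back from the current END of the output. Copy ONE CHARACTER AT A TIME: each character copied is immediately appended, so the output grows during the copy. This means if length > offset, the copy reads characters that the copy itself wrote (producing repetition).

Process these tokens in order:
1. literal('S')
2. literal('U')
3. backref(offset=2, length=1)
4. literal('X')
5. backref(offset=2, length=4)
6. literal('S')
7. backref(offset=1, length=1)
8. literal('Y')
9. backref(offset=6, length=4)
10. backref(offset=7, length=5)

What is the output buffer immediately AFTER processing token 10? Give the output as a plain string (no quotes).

Answer: SUSXSXSXSSYXSXSSSYXS

Derivation:
Token 1: literal('S'). Output: "S"
Token 2: literal('U'). Output: "SU"
Token 3: backref(off=2, len=1). Copied 'S' from pos 0. Output: "SUS"
Token 4: literal('X'). Output: "SUSX"
Token 5: backref(off=2, len=4) (overlapping!). Copied 'SXSX' from pos 2. Output: "SUSXSXSX"
Token 6: literal('S'). Output: "SUSXSXSXS"
Token 7: backref(off=1, len=1). Copied 'S' from pos 8. Output: "SUSXSXSXSS"
Token 8: literal('Y'). Output: "SUSXSXSXSSY"
Token 9: backref(off=6, len=4). Copied 'XSXS' from pos 5. Output: "SUSXSXSXSSYXSXS"
Token 10: backref(off=7, len=5). Copied 'SSYXS' from pos 8. Output: "SUSXSXSXSSYXSXSSSYXS"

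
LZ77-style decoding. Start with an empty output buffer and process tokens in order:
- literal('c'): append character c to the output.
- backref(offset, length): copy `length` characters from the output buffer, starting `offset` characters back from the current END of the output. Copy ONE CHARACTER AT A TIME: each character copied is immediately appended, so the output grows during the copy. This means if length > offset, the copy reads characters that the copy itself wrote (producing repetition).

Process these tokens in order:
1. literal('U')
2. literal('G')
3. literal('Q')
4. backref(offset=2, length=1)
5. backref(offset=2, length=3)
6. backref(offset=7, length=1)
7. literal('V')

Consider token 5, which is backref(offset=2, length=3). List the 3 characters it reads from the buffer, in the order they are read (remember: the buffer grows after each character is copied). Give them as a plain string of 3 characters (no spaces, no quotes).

Token 1: literal('U'). Output: "U"
Token 2: literal('G'). Output: "UG"
Token 3: literal('Q'). Output: "UGQ"
Token 4: backref(off=2, len=1). Copied 'G' from pos 1. Output: "UGQG"
Token 5: backref(off=2, len=3). Buffer before: "UGQG" (len 4)
  byte 1: read out[2]='Q', append. Buffer now: "UGQGQ"
  byte 2: read out[3]='G', append. Buffer now: "UGQGQG"
  byte 3: read out[4]='Q', append. Buffer now: "UGQGQGQ"

Answer: QGQ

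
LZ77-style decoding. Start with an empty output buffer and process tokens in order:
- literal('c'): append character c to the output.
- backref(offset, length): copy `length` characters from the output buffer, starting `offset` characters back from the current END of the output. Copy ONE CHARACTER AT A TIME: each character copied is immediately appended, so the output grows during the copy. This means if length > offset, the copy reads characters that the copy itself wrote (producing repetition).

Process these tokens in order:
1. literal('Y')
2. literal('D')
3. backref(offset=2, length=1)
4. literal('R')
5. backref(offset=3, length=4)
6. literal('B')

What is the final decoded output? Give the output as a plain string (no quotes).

Answer: YDYRDYRDB

Derivation:
Token 1: literal('Y'). Output: "Y"
Token 2: literal('D'). Output: "YD"
Token 3: backref(off=2, len=1). Copied 'Y' from pos 0. Output: "YDY"
Token 4: literal('R'). Output: "YDYR"
Token 5: backref(off=3, len=4) (overlapping!). Copied 'DYRD' from pos 1. Output: "YDYRDYRD"
Token 6: literal('B'). Output: "YDYRDYRDB"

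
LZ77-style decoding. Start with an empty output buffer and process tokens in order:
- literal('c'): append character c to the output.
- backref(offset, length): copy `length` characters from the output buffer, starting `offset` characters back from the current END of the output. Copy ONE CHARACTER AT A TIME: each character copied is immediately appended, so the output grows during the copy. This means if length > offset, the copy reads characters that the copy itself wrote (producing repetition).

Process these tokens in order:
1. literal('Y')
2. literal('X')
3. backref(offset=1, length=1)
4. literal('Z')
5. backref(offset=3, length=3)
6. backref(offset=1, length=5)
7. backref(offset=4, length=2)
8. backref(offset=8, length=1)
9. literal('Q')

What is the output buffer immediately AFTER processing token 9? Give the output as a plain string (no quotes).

Token 1: literal('Y'). Output: "Y"
Token 2: literal('X'). Output: "YX"
Token 3: backref(off=1, len=1). Copied 'X' from pos 1. Output: "YXX"
Token 4: literal('Z'). Output: "YXXZ"
Token 5: backref(off=3, len=3). Copied 'XXZ' from pos 1. Output: "YXXZXXZ"
Token 6: backref(off=1, len=5) (overlapping!). Copied 'ZZZZZ' from pos 6. Output: "YXXZXXZZZZZZ"
Token 7: backref(off=4, len=2). Copied 'ZZ' from pos 8. Output: "YXXZXXZZZZZZZZ"
Token 8: backref(off=8, len=1). Copied 'Z' from pos 6. Output: "YXXZXXZZZZZZZZZ"
Token 9: literal('Q'). Output: "YXXZXXZZZZZZZZZQ"

Answer: YXXZXXZZZZZZZZZQ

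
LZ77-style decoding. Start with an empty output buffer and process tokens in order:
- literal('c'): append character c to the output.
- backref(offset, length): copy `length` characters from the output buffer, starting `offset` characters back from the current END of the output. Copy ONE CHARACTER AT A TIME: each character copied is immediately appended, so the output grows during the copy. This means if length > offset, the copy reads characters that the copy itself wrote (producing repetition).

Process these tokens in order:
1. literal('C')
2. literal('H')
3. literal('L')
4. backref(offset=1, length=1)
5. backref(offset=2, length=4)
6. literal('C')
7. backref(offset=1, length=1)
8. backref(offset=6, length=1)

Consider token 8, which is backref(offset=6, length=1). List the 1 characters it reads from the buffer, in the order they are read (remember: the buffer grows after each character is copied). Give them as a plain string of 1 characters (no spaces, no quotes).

Answer: L

Derivation:
Token 1: literal('C'). Output: "C"
Token 2: literal('H'). Output: "CH"
Token 3: literal('L'). Output: "CHL"
Token 4: backref(off=1, len=1). Copied 'L' from pos 2. Output: "CHLL"
Token 5: backref(off=2, len=4) (overlapping!). Copied 'LLLL' from pos 2. Output: "CHLLLLLL"
Token 6: literal('C'). Output: "CHLLLLLLC"
Token 7: backref(off=1, len=1). Copied 'C' from pos 8. Output: "CHLLLLLLCC"
Token 8: backref(off=6, len=1). Buffer before: "CHLLLLLLCC" (len 10)
  byte 1: read out[4]='L', append. Buffer now: "CHLLLLLLCCL"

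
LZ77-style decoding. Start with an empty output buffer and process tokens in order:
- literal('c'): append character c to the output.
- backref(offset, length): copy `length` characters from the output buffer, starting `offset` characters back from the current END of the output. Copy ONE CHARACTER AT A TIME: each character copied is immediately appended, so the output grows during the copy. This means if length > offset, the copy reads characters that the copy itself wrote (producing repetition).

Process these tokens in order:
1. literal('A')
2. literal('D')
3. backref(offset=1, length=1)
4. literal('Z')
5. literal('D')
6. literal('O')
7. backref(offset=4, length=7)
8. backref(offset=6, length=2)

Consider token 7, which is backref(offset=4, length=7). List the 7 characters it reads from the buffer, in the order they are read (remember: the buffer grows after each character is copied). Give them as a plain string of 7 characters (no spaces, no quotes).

Answer: DZDODZD

Derivation:
Token 1: literal('A'). Output: "A"
Token 2: literal('D'). Output: "AD"
Token 3: backref(off=1, len=1). Copied 'D' from pos 1. Output: "ADD"
Token 4: literal('Z'). Output: "ADDZ"
Token 5: literal('D'). Output: "ADDZD"
Token 6: literal('O'). Output: "ADDZDO"
Token 7: backref(off=4, len=7). Buffer before: "ADDZDO" (len 6)
  byte 1: read out[2]='D', append. Buffer now: "ADDZDOD"
  byte 2: read out[3]='Z', append. Buffer now: "ADDZDODZ"
  byte 3: read out[4]='D', append. Buffer now: "ADDZDODZD"
  byte 4: read out[5]='O', append. Buffer now: "ADDZDODZDO"
  byte 5: read out[6]='D', append. Buffer now: "ADDZDODZDOD"
  byte 6: read out[7]='Z', append. Buffer now: "ADDZDODZDODZ"
  byte 7: read out[8]='D', append. Buffer now: "ADDZDODZDODZD"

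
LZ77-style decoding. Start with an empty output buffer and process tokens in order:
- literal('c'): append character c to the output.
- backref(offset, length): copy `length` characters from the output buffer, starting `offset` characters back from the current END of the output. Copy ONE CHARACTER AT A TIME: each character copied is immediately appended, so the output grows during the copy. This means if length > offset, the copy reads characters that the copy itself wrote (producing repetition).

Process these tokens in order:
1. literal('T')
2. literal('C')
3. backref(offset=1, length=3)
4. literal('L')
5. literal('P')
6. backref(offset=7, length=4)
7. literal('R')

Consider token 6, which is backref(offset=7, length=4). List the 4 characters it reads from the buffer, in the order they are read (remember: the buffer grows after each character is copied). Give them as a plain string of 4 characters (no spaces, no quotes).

Token 1: literal('T'). Output: "T"
Token 2: literal('C'). Output: "TC"
Token 3: backref(off=1, len=3) (overlapping!). Copied 'CCC' from pos 1. Output: "TCCCC"
Token 4: literal('L'). Output: "TCCCCL"
Token 5: literal('P'). Output: "TCCCCLP"
Token 6: backref(off=7, len=4). Buffer before: "TCCCCLP" (len 7)
  byte 1: read out[0]='T', append. Buffer now: "TCCCCLPT"
  byte 2: read out[1]='C', append. Buffer now: "TCCCCLPTC"
  byte 3: read out[2]='C', append. Buffer now: "TCCCCLPTCC"
  byte 4: read out[3]='C', append. Buffer now: "TCCCCLPTCCC"

Answer: TCCC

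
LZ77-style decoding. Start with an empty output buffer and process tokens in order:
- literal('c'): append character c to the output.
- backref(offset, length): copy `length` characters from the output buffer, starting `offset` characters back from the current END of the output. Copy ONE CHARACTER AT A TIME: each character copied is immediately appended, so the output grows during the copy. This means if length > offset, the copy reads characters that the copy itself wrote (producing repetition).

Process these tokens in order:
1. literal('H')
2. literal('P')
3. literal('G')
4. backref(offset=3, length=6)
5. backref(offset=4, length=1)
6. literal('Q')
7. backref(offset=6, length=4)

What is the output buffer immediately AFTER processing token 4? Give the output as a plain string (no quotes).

Answer: HPGHPGHPG

Derivation:
Token 1: literal('H'). Output: "H"
Token 2: literal('P'). Output: "HP"
Token 3: literal('G'). Output: "HPG"
Token 4: backref(off=3, len=6) (overlapping!). Copied 'HPGHPG' from pos 0. Output: "HPGHPGHPG"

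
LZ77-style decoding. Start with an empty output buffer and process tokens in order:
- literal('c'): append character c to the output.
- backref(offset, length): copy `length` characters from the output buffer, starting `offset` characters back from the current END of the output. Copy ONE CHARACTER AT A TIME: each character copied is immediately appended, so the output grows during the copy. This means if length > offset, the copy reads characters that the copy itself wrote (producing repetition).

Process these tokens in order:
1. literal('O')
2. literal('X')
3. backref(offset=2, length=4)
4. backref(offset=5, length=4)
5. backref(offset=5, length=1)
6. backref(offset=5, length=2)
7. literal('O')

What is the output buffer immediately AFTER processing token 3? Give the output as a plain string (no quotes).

Token 1: literal('O'). Output: "O"
Token 2: literal('X'). Output: "OX"
Token 3: backref(off=2, len=4) (overlapping!). Copied 'OXOX' from pos 0. Output: "OXOXOX"

Answer: OXOXOX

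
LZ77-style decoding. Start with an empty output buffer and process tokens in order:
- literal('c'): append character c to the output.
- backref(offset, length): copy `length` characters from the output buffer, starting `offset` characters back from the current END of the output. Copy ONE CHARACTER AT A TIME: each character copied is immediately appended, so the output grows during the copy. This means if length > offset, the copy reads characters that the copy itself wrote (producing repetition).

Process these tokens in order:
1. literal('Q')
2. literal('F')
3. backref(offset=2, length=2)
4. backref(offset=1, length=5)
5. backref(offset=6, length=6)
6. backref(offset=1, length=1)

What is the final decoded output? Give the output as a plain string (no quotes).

Token 1: literal('Q'). Output: "Q"
Token 2: literal('F'). Output: "QF"
Token 3: backref(off=2, len=2). Copied 'QF' from pos 0. Output: "QFQF"
Token 4: backref(off=1, len=5) (overlapping!). Copied 'FFFFF' from pos 3. Output: "QFQFFFFFF"
Token 5: backref(off=6, len=6). Copied 'FFFFFF' from pos 3. Output: "QFQFFFFFFFFFFFF"
Token 6: backref(off=1, len=1). Copied 'F' from pos 14. Output: "QFQFFFFFFFFFFFFF"

Answer: QFQFFFFFFFFFFFFF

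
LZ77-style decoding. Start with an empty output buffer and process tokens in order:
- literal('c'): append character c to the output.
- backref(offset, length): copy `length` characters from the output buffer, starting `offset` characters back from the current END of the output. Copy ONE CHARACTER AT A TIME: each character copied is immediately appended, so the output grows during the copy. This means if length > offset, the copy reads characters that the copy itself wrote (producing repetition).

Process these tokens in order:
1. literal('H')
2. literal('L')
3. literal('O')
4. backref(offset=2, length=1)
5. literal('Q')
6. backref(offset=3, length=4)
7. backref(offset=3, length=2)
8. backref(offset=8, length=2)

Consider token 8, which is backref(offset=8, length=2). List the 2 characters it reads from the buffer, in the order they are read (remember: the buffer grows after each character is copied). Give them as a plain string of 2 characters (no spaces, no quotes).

Answer: LQ

Derivation:
Token 1: literal('H'). Output: "H"
Token 2: literal('L'). Output: "HL"
Token 3: literal('O'). Output: "HLO"
Token 4: backref(off=2, len=1). Copied 'L' from pos 1. Output: "HLOL"
Token 5: literal('Q'). Output: "HLOLQ"
Token 6: backref(off=3, len=4) (overlapping!). Copied 'OLQO' from pos 2. Output: "HLOLQOLQO"
Token 7: backref(off=3, len=2). Copied 'LQ' from pos 6. Output: "HLOLQOLQOLQ"
Token 8: backref(off=8, len=2). Buffer before: "HLOLQOLQOLQ" (len 11)
  byte 1: read out[3]='L', append. Buffer now: "HLOLQOLQOLQL"
  byte 2: read out[4]='Q', append. Buffer now: "HLOLQOLQOLQLQ"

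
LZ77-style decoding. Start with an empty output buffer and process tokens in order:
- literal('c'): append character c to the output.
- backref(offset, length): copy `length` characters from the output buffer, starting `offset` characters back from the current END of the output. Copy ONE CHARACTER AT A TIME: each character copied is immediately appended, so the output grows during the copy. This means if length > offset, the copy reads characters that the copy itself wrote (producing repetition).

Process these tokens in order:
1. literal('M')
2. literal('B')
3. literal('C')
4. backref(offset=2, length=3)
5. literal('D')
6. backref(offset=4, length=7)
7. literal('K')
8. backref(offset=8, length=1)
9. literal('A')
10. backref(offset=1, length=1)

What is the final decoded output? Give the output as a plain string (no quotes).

Token 1: literal('M'). Output: "M"
Token 2: literal('B'). Output: "MB"
Token 3: literal('C'). Output: "MBC"
Token 4: backref(off=2, len=3) (overlapping!). Copied 'BCB' from pos 1. Output: "MBCBCB"
Token 5: literal('D'). Output: "MBCBCBD"
Token 6: backref(off=4, len=7) (overlapping!). Copied 'BCBDBCB' from pos 3. Output: "MBCBCBDBCBDBCB"
Token 7: literal('K'). Output: "MBCBCBDBCBDBCBK"
Token 8: backref(off=8, len=1). Copied 'B' from pos 7. Output: "MBCBCBDBCBDBCBKB"
Token 9: literal('A'). Output: "MBCBCBDBCBDBCBKBA"
Token 10: backref(off=1, len=1). Copied 'A' from pos 16. Output: "MBCBCBDBCBDBCBKBAA"

Answer: MBCBCBDBCBDBCBKBAA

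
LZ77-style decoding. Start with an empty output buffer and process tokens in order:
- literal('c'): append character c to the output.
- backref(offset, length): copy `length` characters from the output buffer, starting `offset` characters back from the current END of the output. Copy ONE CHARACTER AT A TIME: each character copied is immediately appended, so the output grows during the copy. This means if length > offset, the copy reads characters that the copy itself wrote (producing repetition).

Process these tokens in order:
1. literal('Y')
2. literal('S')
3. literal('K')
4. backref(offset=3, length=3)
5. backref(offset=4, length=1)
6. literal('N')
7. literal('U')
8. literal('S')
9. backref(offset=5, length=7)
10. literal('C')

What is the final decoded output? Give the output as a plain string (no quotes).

Token 1: literal('Y'). Output: "Y"
Token 2: literal('S'). Output: "YS"
Token 3: literal('K'). Output: "YSK"
Token 4: backref(off=3, len=3). Copied 'YSK' from pos 0. Output: "YSKYSK"
Token 5: backref(off=4, len=1). Copied 'K' from pos 2. Output: "YSKYSKK"
Token 6: literal('N'). Output: "YSKYSKKN"
Token 7: literal('U'). Output: "YSKYSKKNU"
Token 8: literal('S'). Output: "YSKYSKKNUS"
Token 9: backref(off=5, len=7) (overlapping!). Copied 'KKNUSKK' from pos 5. Output: "YSKYSKKNUSKKNUSKK"
Token 10: literal('C'). Output: "YSKYSKKNUSKKNUSKKC"

Answer: YSKYSKKNUSKKNUSKKC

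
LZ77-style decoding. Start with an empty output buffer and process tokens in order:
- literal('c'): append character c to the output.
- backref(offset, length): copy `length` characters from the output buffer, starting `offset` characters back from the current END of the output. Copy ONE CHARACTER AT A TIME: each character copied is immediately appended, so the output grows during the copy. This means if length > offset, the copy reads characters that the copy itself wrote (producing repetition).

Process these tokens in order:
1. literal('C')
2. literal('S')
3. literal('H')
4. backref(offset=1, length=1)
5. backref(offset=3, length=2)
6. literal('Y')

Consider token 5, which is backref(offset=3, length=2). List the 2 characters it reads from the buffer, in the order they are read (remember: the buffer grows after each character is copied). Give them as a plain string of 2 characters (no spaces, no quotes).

Answer: SH

Derivation:
Token 1: literal('C'). Output: "C"
Token 2: literal('S'). Output: "CS"
Token 3: literal('H'). Output: "CSH"
Token 4: backref(off=1, len=1). Copied 'H' from pos 2. Output: "CSHH"
Token 5: backref(off=3, len=2). Buffer before: "CSHH" (len 4)
  byte 1: read out[1]='S', append. Buffer now: "CSHHS"
  byte 2: read out[2]='H', append. Buffer now: "CSHHSH"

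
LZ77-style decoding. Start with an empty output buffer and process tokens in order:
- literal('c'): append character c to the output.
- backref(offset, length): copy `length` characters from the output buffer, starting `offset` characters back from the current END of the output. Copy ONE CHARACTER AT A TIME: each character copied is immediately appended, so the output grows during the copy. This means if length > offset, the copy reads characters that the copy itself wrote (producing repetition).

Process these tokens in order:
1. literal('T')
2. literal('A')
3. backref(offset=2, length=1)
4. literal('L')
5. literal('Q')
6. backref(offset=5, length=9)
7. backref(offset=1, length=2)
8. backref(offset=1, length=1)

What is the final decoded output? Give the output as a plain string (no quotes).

Token 1: literal('T'). Output: "T"
Token 2: literal('A'). Output: "TA"
Token 3: backref(off=2, len=1). Copied 'T' from pos 0. Output: "TAT"
Token 4: literal('L'). Output: "TATL"
Token 5: literal('Q'). Output: "TATLQ"
Token 6: backref(off=5, len=9) (overlapping!). Copied 'TATLQTATL' from pos 0. Output: "TATLQTATLQTATL"
Token 7: backref(off=1, len=2) (overlapping!). Copied 'LL' from pos 13. Output: "TATLQTATLQTATLLL"
Token 8: backref(off=1, len=1). Copied 'L' from pos 15. Output: "TATLQTATLQTATLLLL"

Answer: TATLQTATLQTATLLLL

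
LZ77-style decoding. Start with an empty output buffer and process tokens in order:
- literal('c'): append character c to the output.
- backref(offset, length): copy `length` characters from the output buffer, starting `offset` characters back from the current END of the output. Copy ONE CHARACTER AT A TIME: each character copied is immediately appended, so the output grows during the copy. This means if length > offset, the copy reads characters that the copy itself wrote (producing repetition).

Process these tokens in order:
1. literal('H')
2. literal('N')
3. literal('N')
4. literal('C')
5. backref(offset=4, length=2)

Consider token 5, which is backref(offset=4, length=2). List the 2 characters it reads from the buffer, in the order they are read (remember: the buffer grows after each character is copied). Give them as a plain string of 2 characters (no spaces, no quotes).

Answer: HN

Derivation:
Token 1: literal('H'). Output: "H"
Token 2: literal('N'). Output: "HN"
Token 3: literal('N'). Output: "HNN"
Token 4: literal('C'). Output: "HNNC"
Token 5: backref(off=4, len=2). Buffer before: "HNNC" (len 4)
  byte 1: read out[0]='H', append. Buffer now: "HNNCH"
  byte 2: read out[1]='N', append. Buffer now: "HNNCHN"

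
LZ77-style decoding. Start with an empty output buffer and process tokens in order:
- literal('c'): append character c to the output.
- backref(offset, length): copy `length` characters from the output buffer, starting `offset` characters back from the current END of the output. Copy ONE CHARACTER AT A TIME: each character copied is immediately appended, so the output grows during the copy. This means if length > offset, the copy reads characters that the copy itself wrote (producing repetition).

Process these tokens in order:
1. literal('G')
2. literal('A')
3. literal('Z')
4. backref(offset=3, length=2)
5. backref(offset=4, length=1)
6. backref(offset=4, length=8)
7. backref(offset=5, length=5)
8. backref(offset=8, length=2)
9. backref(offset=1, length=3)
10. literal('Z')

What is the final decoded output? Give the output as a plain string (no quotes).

Answer: GAZGAAZGAAZGAAAZGAAGAAAAZ

Derivation:
Token 1: literal('G'). Output: "G"
Token 2: literal('A'). Output: "GA"
Token 3: literal('Z'). Output: "GAZ"
Token 4: backref(off=3, len=2). Copied 'GA' from pos 0. Output: "GAZGA"
Token 5: backref(off=4, len=1). Copied 'A' from pos 1. Output: "GAZGAA"
Token 6: backref(off=4, len=8) (overlapping!). Copied 'ZGAAZGAA' from pos 2. Output: "GAZGAAZGAAZGAA"
Token 7: backref(off=5, len=5). Copied 'AZGAA' from pos 9. Output: "GAZGAAZGAAZGAAAZGAA"
Token 8: backref(off=8, len=2). Copied 'GA' from pos 11. Output: "GAZGAAZGAAZGAAAZGAAGA"
Token 9: backref(off=1, len=3) (overlapping!). Copied 'AAA' from pos 20. Output: "GAZGAAZGAAZGAAAZGAAGAAAA"
Token 10: literal('Z'). Output: "GAZGAAZGAAZGAAAZGAAGAAAAZ"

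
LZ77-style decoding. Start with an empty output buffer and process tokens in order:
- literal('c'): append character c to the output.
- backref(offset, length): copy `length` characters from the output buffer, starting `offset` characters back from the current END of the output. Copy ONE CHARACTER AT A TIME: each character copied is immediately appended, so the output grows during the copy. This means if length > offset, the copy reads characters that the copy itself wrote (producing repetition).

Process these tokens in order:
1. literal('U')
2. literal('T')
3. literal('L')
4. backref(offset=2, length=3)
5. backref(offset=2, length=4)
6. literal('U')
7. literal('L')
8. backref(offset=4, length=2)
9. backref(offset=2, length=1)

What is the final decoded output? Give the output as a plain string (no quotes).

Answer: UTLTLTLTLTULLTL

Derivation:
Token 1: literal('U'). Output: "U"
Token 2: literal('T'). Output: "UT"
Token 3: literal('L'). Output: "UTL"
Token 4: backref(off=2, len=3) (overlapping!). Copied 'TLT' from pos 1. Output: "UTLTLT"
Token 5: backref(off=2, len=4) (overlapping!). Copied 'LTLT' from pos 4. Output: "UTLTLTLTLT"
Token 6: literal('U'). Output: "UTLTLTLTLTU"
Token 7: literal('L'). Output: "UTLTLTLTLTUL"
Token 8: backref(off=4, len=2). Copied 'LT' from pos 8. Output: "UTLTLTLTLTULLT"
Token 9: backref(off=2, len=1). Copied 'L' from pos 12. Output: "UTLTLTLTLTULLTL"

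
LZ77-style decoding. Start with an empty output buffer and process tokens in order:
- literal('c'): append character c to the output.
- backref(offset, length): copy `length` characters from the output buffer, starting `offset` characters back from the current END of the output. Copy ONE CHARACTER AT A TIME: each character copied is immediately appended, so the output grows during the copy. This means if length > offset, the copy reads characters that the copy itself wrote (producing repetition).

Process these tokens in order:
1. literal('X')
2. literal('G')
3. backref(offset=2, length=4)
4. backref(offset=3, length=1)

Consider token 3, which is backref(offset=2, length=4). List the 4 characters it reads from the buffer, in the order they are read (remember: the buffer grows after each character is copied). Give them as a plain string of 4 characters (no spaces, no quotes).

Answer: XGXG

Derivation:
Token 1: literal('X'). Output: "X"
Token 2: literal('G'). Output: "XG"
Token 3: backref(off=2, len=4). Buffer before: "XG" (len 2)
  byte 1: read out[0]='X', append. Buffer now: "XGX"
  byte 2: read out[1]='G', append. Buffer now: "XGXG"
  byte 3: read out[2]='X', append. Buffer now: "XGXGX"
  byte 4: read out[3]='G', append. Buffer now: "XGXGXG"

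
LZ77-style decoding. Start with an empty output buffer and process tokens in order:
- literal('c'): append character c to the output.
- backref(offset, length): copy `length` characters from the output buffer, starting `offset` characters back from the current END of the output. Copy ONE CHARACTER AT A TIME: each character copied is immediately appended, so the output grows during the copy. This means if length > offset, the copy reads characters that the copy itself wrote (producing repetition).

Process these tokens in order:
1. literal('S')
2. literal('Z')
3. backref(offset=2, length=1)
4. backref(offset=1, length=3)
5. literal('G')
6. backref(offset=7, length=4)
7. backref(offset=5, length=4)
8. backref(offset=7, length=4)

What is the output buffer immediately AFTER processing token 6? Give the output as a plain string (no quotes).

Answer: SZSSSSGSZSS

Derivation:
Token 1: literal('S'). Output: "S"
Token 2: literal('Z'). Output: "SZ"
Token 3: backref(off=2, len=1). Copied 'S' from pos 0. Output: "SZS"
Token 4: backref(off=1, len=3) (overlapping!). Copied 'SSS' from pos 2. Output: "SZSSSS"
Token 5: literal('G'). Output: "SZSSSSG"
Token 6: backref(off=7, len=4). Copied 'SZSS' from pos 0. Output: "SZSSSSGSZSS"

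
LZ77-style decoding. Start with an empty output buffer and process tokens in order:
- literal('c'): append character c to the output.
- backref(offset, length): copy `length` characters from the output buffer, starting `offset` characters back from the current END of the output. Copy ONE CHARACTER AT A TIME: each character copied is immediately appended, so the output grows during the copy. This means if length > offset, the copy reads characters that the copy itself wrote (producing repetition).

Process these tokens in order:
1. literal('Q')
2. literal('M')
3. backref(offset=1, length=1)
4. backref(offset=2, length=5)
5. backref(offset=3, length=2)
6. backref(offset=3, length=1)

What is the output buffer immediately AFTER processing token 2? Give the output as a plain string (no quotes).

Token 1: literal('Q'). Output: "Q"
Token 2: literal('M'). Output: "QM"

Answer: QM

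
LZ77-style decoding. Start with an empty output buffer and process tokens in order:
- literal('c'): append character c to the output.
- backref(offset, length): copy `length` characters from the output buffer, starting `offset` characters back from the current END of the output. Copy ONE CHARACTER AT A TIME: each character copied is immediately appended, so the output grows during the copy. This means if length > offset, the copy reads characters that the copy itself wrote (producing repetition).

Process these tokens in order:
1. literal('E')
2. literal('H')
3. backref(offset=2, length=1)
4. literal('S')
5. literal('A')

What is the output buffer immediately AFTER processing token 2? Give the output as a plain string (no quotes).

Token 1: literal('E'). Output: "E"
Token 2: literal('H'). Output: "EH"

Answer: EH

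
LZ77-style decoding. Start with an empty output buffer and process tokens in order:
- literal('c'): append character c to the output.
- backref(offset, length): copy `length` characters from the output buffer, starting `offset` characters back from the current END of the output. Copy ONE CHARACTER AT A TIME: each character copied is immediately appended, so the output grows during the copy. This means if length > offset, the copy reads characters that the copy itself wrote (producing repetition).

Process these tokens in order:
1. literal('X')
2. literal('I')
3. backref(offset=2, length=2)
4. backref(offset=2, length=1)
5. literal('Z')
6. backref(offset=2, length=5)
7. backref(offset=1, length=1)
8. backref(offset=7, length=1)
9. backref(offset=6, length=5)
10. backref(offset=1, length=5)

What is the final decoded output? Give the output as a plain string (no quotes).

Token 1: literal('X'). Output: "X"
Token 2: literal('I'). Output: "XI"
Token 3: backref(off=2, len=2). Copied 'XI' from pos 0. Output: "XIXI"
Token 4: backref(off=2, len=1). Copied 'X' from pos 2. Output: "XIXIX"
Token 5: literal('Z'). Output: "XIXIXZ"
Token 6: backref(off=2, len=5) (overlapping!). Copied 'XZXZX' from pos 4. Output: "XIXIXZXZXZX"
Token 7: backref(off=1, len=1). Copied 'X' from pos 10. Output: "XIXIXZXZXZXX"
Token 8: backref(off=7, len=1). Copied 'Z' from pos 5. Output: "XIXIXZXZXZXXZ"
Token 9: backref(off=6, len=5). Copied 'ZXZXX' from pos 7. Output: "XIXIXZXZXZXXZZXZXX"
Token 10: backref(off=1, len=5) (overlapping!). Copied 'XXXXX' from pos 17. Output: "XIXIXZXZXZXXZZXZXXXXXXX"

Answer: XIXIXZXZXZXXZZXZXXXXXXX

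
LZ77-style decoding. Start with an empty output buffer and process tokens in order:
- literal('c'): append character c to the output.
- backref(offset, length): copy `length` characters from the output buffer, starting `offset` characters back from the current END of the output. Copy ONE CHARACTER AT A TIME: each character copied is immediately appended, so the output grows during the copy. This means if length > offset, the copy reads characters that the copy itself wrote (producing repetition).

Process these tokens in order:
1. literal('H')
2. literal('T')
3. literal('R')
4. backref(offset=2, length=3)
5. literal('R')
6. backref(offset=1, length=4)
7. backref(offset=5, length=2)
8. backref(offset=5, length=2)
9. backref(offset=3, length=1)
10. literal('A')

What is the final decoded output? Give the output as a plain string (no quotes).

Answer: HTRTRTRRRRRRRRRRA

Derivation:
Token 1: literal('H'). Output: "H"
Token 2: literal('T'). Output: "HT"
Token 3: literal('R'). Output: "HTR"
Token 4: backref(off=2, len=3) (overlapping!). Copied 'TRT' from pos 1. Output: "HTRTRT"
Token 5: literal('R'). Output: "HTRTRTR"
Token 6: backref(off=1, len=4) (overlapping!). Copied 'RRRR' from pos 6. Output: "HTRTRTRRRRR"
Token 7: backref(off=5, len=2). Copied 'RR' from pos 6. Output: "HTRTRTRRRRRRR"
Token 8: backref(off=5, len=2). Copied 'RR' from pos 8. Output: "HTRTRTRRRRRRRRR"
Token 9: backref(off=3, len=1). Copied 'R' from pos 12. Output: "HTRTRTRRRRRRRRRR"
Token 10: literal('A'). Output: "HTRTRTRRRRRRRRRRA"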